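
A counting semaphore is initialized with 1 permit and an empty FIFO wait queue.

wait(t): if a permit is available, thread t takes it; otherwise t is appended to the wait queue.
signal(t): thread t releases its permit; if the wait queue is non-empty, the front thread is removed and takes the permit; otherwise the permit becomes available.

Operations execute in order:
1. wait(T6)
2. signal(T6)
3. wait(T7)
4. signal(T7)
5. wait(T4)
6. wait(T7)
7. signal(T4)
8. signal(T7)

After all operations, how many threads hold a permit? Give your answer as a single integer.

Answer: 0

Derivation:
Step 1: wait(T6) -> count=0 queue=[] holders={T6}
Step 2: signal(T6) -> count=1 queue=[] holders={none}
Step 3: wait(T7) -> count=0 queue=[] holders={T7}
Step 4: signal(T7) -> count=1 queue=[] holders={none}
Step 5: wait(T4) -> count=0 queue=[] holders={T4}
Step 6: wait(T7) -> count=0 queue=[T7] holders={T4}
Step 7: signal(T4) -> count=0 queue=[] holders={T7}
Step 8: signal(T7) -> count=1 queue=[] holders={none}
Final holders: {none} -> 0 thread(s)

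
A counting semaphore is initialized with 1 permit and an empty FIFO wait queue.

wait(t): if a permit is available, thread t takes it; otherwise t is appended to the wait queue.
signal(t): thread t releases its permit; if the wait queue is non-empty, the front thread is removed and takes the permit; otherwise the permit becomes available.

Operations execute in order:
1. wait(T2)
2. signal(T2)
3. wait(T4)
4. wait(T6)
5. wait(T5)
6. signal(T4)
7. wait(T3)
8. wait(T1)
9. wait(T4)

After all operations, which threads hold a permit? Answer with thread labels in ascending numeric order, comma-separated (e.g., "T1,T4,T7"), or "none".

Step 1: wait(T2) -> count=0 queue=[] holders={T2}
Step 2: signal(T2) -> count=1 queue=[] holders={none}
Step 3: wait(T4) -> count=0 queue=[] holders={T4}
Step 4: wait(T6) -> count=0 queue=[T6] holders={T4}
Step 5: wait(T5) -> count=0 queue=[T6,T5] holders={T4}
Step 6: signal(T4) -> count=0 queue=[T5] holders={T6}
Step 7: wait(T3) -> count=0 queue=[T5,T3] holders={T6}
Step 8: wait(T1) -> count=0 queue=[T5,T3,T1] holders={T6}
Step 9: wait(T4) -> count=0 queue=[T5,T3,T1,T4] holders={T6}
Final holders: T6

Answer: T6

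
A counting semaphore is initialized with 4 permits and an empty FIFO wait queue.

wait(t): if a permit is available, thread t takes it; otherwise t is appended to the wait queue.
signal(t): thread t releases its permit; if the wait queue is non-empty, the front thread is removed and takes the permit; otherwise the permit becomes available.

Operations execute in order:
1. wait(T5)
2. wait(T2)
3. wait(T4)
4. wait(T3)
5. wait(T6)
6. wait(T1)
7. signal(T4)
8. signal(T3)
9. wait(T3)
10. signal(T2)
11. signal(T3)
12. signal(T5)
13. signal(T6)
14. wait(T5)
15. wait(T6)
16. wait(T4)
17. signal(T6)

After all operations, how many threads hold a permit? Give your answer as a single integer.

Step 1: wait(T5) -> count=3 queue=[] holders={T5}
Step 2: wait(T2) -> count=2 queue=[] holders={T2,T5}
Step 3: wait(T4) -> count=1 queue=[] holders={T2,T4,T5}
Step 4: wait(T3) -> count=0 queue=[] holders={T2,T3,T4,T5}
Step 5: wait(T6) -> count=0 queue=[T6] holders={T2,T3,T4,T5}
Step 6: wait(T1) -> count=0 queue=[T6,T1] holders={T2,T3,T4,T5}
Step 7: signal(T4) -> count=0 queue=[T1] holders={T2,T3,T5,T6}
Step 8: signal(T3) -> count=0 queue=[] holders={T1,T2,T5,T6}
Step 9: wait(T3) -> count=0 queue=[T3] holders={T1,T2,T5,T6}
Step 10: signal(T2) -> count=0 queue=[] holders={T1,T3,T5,T6}
Step 11: signal(T3) -> count=1 queue=[] holders={T1,T5,T6}
Step 12: signal(T5) -> count=2 queue=[] holders={T1,T6}
Step 13: signal(T6) -> count=3 queue=[] holders={T1}
Step 14: wait(T5) -> count=2 queue=[] holders={T1,T5}
Step 15: wait(T6) -> count=1 queue=[] holders={T1,T5,T6}
Step 16: wait(T4) -> count=0 queue=[] holders={T1,T4,T5,T6}
Step 17: signal(T6) -> count=1 queue=[] holders={T1,T4,T5}
Final holders: {T1,T4,T5} -> 3 thread(s)

Answer: 3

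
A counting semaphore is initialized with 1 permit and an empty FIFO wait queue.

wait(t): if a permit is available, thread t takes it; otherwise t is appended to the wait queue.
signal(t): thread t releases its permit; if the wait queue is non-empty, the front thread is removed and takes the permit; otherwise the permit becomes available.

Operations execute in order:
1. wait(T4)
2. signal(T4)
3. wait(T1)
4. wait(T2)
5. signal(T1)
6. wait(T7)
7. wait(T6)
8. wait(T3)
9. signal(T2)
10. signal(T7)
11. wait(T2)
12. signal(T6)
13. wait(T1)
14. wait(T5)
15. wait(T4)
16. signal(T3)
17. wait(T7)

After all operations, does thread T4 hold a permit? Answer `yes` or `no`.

Step 1: wait(T4) -> count=0 queue=[] holders={T4}
Step 2: signal(T4) -> count=1 queue=[] holders={none}
Step 3: wait(T1) -> count=0 queue=[] holders={T1}
Step 4: wait(T2) -> count=0 queue=[T2] holders={T1}
Step 5: signal(T1) -> count=0 queue=[] holders={T2}
Step 6: wait(T7) -> count=0 queue=[T7] holders={T2}
Step 7: wait(T6) -> count=0 queue=[T7,T6] holders={T2}
Step 8: wait(T3) -> count=0 queue=[T7,T6,T3] holders={T2}
Step 9: signal(T2) -> count=0 queue=[T6,T3] holders={T7}
Step 10: signal(T7) -> count=0 queue=[T3] holders={T6}
Step 11: wait(T2) -> count=0 queue=[T3,T2] holders={T6}
Step 12: signal(T6) -> count=0 queue=[T2] holders={T3}
Step 13: wait(T1) -> count=0 queue=[T2,T1] holders={T3}
Step 14: wait(T5) -> count=0 queue=[T2,T1,T5] holders={T3}
Step 15: wait(T4) -> count=0 queue=[T2,T1,T5,T4] holders={T3}
Step 16: signal(T3) -> count=0 queue=[T1,T5,T4] holders={T2}
Step 17: wait(T7) -> count=0 queue=[T1,T5,T4,T7] holders={T2}
Final holders: {T2} -> T4 not in holders

Answer: no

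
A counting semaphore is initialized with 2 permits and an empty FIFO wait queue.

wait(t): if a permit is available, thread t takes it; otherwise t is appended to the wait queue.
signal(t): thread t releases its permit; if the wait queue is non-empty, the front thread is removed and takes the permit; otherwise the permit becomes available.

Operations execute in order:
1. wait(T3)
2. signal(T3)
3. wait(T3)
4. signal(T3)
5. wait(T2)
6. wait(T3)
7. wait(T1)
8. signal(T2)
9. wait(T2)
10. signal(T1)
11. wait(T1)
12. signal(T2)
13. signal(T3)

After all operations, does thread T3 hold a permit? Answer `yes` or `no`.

Answer: no

Derivation:
Step 1: wait(T3) -> count=1 queue=[] holders={T3}
Step 2: signal(T3) -> count=2 queue=[] holders={none}
Step 3: wait(T3) -> count=1 queue=[] holders={T3}
Step 4: signal(T3) -> count=2 queue=[] holders={none}
Step 5: wait(T2) -> count=1 queue=[] holders={T2}
Step 6: wait(T3) -> count=0 queue=[] holders={T2,T3}
Step 7: wait(T1) -> count=0 queue=[T1] holders={T2,T3}
Step 8: signal(T2) -> count=0 queue=[] holders={T1,T3}
Step 9: wait(T2) -> count=0 queue=[T2] holders={T1,T3}
Step 10: signal(T1) -> count=0 queue=[] holders={T2,T3}
Step 11: wait(T1) -> count=0 queue=[T1] holders={T2,T3}
Step 12: signal(T2) -> count=0 queue=[] holders={T1,T3}
Step 13: signal(T3) -> count=1 queue=[] holders={T1}
Final holders: {T1} -> T3 not in holders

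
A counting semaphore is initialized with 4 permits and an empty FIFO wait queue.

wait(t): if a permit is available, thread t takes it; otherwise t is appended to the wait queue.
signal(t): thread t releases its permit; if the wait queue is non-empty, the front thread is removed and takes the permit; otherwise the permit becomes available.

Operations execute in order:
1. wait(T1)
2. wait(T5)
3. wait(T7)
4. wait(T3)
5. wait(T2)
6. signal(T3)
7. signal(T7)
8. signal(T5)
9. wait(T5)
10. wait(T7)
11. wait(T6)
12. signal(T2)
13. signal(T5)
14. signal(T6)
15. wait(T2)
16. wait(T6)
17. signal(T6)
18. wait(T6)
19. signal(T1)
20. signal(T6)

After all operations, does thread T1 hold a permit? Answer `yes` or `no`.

Step 1: wait(T1) -> count=3 queue=[] holders={T1}
Step 2: wait(T5) -> count=2 queue=[] holders={T1,T5}
Step 3: wait(T7) -> count=1 queue=[] holders={T1,T5,T7}
Step 4: wait(T3) -> count=0 queue=[] holders={T1,T3,T5,T7}
Step 5: wait(T2) -> count=0 queue=[T2] holders={T1,T3,T5,T7}
Step 6: signal(T3) -> count=0 queue=[] holders={T1,T2,T5,T7}
Step 7: signal(T7) -> count=1 queue=[] holders={T1,T2,T5}
Step 8: signal(T5) -> count=2 queue=[] holders={T1,T2}
Step 9: wait(T5) -> count=1 queue=[] holders={T1,T2,T5}
Step 10: wait(T7) -> count=0 queue=[] holders={T1,T2,T5,T7}
Step 11: wait(T6) -> count=0 queue=[T6] holders={T1,T2,T5,T7}
Step 12: signal(T2) -> count=0 queue=[] holders={T1,T5,T6,T7}
Step 13: signal(T5) -> count=1 queue=[] holders={T1,T6,T7}
Step 14: signal(T6) -> count=2 queue=[] holders={T1,T7}
Step 15: wait(T2) -> count=1 queue=[] holders={T1,T2,T7}
Step 16: wait(T6) -> count=0 queue=[] holders={T1,T2,T6,T7}
Step 17: signal(T6) -> count=1 queue=[] holders={T1,T2,T7}
Step 18: wait(T6) -> count=0 queue=[] holders={T1,T2,T6,T7}
Step 19: signal(T1) -> count=1 queue=[] holders={T2,T6,T7}
Step 20: signal(T6) -> count=2 queue=[] holders={T2,T7}
Final holders: {T2,T7} -> T1 not in holders

Answer: no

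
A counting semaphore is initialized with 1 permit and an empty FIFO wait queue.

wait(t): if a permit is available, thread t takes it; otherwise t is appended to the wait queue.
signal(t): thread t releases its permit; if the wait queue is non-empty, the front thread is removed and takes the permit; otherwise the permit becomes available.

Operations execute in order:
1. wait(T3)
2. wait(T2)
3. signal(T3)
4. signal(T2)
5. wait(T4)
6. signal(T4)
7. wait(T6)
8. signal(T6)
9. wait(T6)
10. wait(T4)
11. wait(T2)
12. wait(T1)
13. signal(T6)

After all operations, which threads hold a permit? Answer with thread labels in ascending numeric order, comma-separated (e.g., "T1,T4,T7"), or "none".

Answer: T4

Derivation:
Step 1: wait(T3) -> count=0 queue=[] holders={T3}
Step 2: wait(T2) -> count=0 queue=[T2] holders={T3}
Step 3: signal(T3) -> count=0 queue=[] holders={T2}
Step 4: signal(T2) -> count=1 queue=[] holders={none}
Step 5: wait(T4) -> count=0 queue=[] holders={T4}
Step 6: signal(T4) -> count=1 queue=[] holders={none}
Step 7: wait(T6) -> count=0 queue=[] holders={T6}
Step 8: signal(T6) -> count=1 queue=[] holders={none}
Step 9: wait(T6) -> count=0 queue=[] holders={T6}
Step 10: wait(T4) -> count=0 queue=[T4] holders={T6}
Step 11: wait(T2) -> count=0 queue=[T4,T2] holders={T6}
Step 12: wait(T1) -> count=0 queue=[T4,T2,T1] holders={T6}
Step 13: signal(T6) -> count=0 queue=[T2,T1] holders={T4}
Final holders: T4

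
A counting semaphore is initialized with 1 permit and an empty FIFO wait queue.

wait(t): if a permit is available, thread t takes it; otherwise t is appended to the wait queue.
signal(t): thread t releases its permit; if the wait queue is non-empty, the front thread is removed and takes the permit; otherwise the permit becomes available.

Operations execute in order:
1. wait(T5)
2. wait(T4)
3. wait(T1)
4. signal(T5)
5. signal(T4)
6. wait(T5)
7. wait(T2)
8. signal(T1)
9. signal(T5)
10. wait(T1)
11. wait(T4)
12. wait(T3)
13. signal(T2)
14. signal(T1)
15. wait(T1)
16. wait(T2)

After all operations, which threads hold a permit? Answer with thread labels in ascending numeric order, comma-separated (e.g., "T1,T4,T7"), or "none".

Answer: T4

Derivation:
Step 1: wait(T5) -> count=0 queue=[] holders={T5}
Step 2: wait(T4) -> count=0 queue=[T4] holders={T5}
Step 3: wait(T1) -> count=0 queue=[T4,T1] holders={T5}
Step 4: signal(T5) -> count=0 queue=[T1] holders={T4}
Step 5: signal(T4) -> count=0 queue=[] holders={T1}
Step 6: wait(T5) -> count=0 queue=[T5] holders={T1}
Step 7: wait(T2) -> count=0 queue=[T5,T2] holders={T1}
Step 8: signal(T1) -> count=0 queue=[T2] holders={T5}
Step 9: signal(T5) -> count=0 queue=[] holders={T2}
Step 10: wait(T1) -> count=0 queue=[T1] holders={T2}
Step 11: wait(T4) -> count=0 queue=[T1,T4] holders={T2}
Step 12: wait(T3) -> count=0 queue=[T1,T4,T3] holders={T2}
Step 13: signal(T2) -> count=0 queue=[T4,T3] holders={T1}
Step 14: signal(T1) -> count=0 queue=[T3] holders={T4}
Step 15: wait(T1) -> count=0 queue=[T3,T1] holders={T4}
Step 16: wait(T2) -> count=0 queue=[T3,T1,T2] holders={T4}
Final holders: T4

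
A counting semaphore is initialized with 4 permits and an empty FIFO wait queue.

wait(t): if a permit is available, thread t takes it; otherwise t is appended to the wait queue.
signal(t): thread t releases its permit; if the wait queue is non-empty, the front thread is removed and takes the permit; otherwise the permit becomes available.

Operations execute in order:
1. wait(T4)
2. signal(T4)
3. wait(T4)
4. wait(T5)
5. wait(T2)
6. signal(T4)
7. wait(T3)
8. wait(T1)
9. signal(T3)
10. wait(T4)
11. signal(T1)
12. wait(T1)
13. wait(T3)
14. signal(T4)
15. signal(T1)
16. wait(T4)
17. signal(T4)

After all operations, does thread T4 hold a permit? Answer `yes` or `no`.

Step 1: wait(T4) -> count=3 queue=[] holders={T4}
Step 2: signal(T4) -> count=4 queue=[] holders={none}
Step 3: wait(T4) -> count=3 queue=[] holders={T4}
Step 4: wait(T5) -> count=2 queue=[] holders={T4,T5}
Step 5: wait(T2) -> count=1 queue=[] holders={T2,T4,T5}
Step 6: signal(T4) -> count=2 queue=[] holders={T2,T5}
Step 7: wait(T3) -> count=1 queue=[] holders={T2,T3,T5}
Step 8: wait(T1) -> count=0 queue=[] holders={T1,T2,T3,T5}
Step 9: signal(T3) -> count=1 queue=[] holders={T1,T2,T5}
Step 10: wait(T4) -> count=0 queue=[] holders={T1,T2,T4,T5}
Step 11: signal(T1) -> count=1 queue=[] holders={T2,T4,T5}
Step 12: wait(T1) -> count=0 queue=[] holders={T1,T2,T4,T5}
Step 13: wait(T3) -> count=0 queue=[T3] holders={T1,T2,T4,T5}
Step 14: signal(T4) -> count=0 queue=[] holders={T1,T2,T3,T5}
Step 15: signal(T1) -> count=1 queue=[] holders={T2,T3,T5}
Step 16: wait(T4) -> count=0 queue=[] holders={T2,T3,T4,T5}
Step 17: signal(T4) -> count=1 queue=[] holders={T2,T3,T5}
Final holders: {T2,T3,T5} -> T4 not in holders

Answer: no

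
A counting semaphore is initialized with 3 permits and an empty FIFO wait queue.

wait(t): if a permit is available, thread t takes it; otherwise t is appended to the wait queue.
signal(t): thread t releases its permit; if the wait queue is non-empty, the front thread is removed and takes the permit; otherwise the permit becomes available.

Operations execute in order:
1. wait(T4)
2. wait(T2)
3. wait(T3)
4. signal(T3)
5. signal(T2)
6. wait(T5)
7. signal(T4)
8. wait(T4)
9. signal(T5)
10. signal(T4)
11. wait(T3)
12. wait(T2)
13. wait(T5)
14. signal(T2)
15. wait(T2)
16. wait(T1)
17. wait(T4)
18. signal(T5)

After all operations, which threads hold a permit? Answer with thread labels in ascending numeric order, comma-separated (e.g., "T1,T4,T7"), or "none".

Step 1: wait(T4) -> count=2 queue=[] holders={T4}
Step 2: wait(T2) -> count=1 queue=[] holders={T2,T4}
Step 3: wait(T3) -> count=0 queue=[] holders={T2,T3,T4}
Step 4: signal(T3) -> count=1 queue=[] holders={T2,T4}
Step 5: signal(T2) -> count=2 queue=[] holders={T4}
Step 6: wait(T5) -> count=1 queue=[] holders={T4,T5}
Step 7: signal(T4) -> count=2 queue=[] holders={T5}
Step 8: wait(T4) -> count=1 queue=[] holders={T4,T5}
Step 9: signal(T5) -> count=2 queue=[] holders={T4}
Step 10: signal(T4) -> count=3 queue=[] holders={none}
Step 11: wait(T3) -> count=2 queue=[] holders={T3}
Step 12: wait(T2) -> count=1 queue=[] holders={T2,T3}
Step 13: wait(T5) -> count=0 queue=[] holders={T2,T3,T5}
Step 14: signal(T2) -> count=1 queue=[] holders={T3,T5}
Step 15: wait(T2) -> count=0 queue=[] holders={T2,T3,T5}
Step 16: wait(T1) -> count=0 queue=[T1] holders={T2,T3,T5}
Step 17: wait(T4) -> count=0 queue=[T1,T4] holders={T2,T3,T5}
Step 18: signal(T5) -> count=0 queue=[T4] holders={T1,T2,T3}
Final holders: T1,T2,T3

Answer: T1,T2,T3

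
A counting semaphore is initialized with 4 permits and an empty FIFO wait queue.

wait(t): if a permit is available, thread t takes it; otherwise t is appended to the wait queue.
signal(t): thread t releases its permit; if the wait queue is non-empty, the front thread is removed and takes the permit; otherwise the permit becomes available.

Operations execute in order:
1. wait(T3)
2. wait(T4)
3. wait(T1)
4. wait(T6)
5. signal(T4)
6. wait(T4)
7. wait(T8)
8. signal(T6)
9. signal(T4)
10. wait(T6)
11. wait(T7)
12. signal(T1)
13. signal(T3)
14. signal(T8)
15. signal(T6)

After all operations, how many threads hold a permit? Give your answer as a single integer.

Step 1: wait(T3) -> count=3 queue=[] holders={T3}
Step 2: wait(T4) -> count=2 queue=[] holders={T3,T4}
Step 3: wait(T1) -> count=1 queue=[] holders={T1,T3,T4}
Step 4: wait(T6) -> count=0 queue=[] holders={T1,T3,T4,T6}
Step 5: signal(T4) -> count=1 queue=[] holders={T1,T3,T6}
Step 6: wait(T4) -> count=0 queue=[] holders={T1,T3,T4,T6}
Step 7: wait(T8) -> count=0 queue=[T8] holders={T1,T3,T4,T6}
Step 8: signal(T6) -> count=0 queue=[] holders={T1,T3,T4,T8}
Step 9: signal(T4) -> count=1 queue=[] holders={T1,T3,T8}
Step 10: wait(T6) -> count=0 queue=[] holders={T1,T3,T6,T8}
Step 11: wait(T7) -> count=0 queue=[T7] holders={T1,T3,T6,T8}
Step 12: signal(T1) -> count=0 queue=[] holders={T3,T6,T7,T8}
Step 13: signal(T3) -> count=1 queue=[] holders={T6,T7,T8}
Step 14: signal(T8) -> count=2 queue=[] holders={T6,T7}
Step 15: signal(T6) -> count=3 queue=[] holders={T7}
Final holders: {T7} -> 1 thread(s)

Answer: 1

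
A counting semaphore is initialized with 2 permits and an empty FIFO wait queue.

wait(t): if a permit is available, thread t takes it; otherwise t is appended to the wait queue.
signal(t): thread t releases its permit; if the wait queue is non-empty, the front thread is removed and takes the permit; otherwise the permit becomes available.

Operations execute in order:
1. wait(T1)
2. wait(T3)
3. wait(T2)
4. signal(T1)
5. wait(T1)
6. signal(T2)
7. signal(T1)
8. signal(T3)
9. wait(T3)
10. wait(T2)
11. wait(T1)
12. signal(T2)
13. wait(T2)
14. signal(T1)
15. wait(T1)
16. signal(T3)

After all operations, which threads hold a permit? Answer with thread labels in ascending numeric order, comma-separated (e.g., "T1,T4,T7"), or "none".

Step 1: wait(T1) -> count=1 queue=[] holders={T1}
Step 2: wait(T3) -> count=0 queue=[] holders={T1,T3}
Step 3: wait(T2) -> count=0 queue=[T2] holders={T1,T3}
Step 4: signal(T1) -> count=0 queue=[] holders={T2,T3}
Step 5: wait(T1) -> count=0 queue=[T1] holders={T2,T3}
Step 6: signal(T2) -> count=0 queue=[] holders={T1,T3}
Step 7: signal(T1) -> count=1 queue=[] holders={T3}
Step 8: signal(T3) -> count=2 queue=[] holders={none}
Step 9: wait(T3) -> count=1 queue=[] holders={T3}
Step 10: wait(T2) -> count=0 queue=[] holders={T2,T3}
Step 11: wait(T1) -> count=0 queue=[T1] holders={T2,T3}
Step 12: signal(T2) -> count=0 queue=[] holders={T1,T3}
Step 13: wait(T2) -> count=0 queue=[T2] holders={T1,T3}
Step 14: signal(T1) -> count=0 queue=[] holders={T2,T3}
Step 15: wait(T1) -> count=0 queue=[T1] holders={T2,T3}
Step 16: signal(T3) -> count=0 queue=[] holders={T1,T2}
Final holders: T1,T2

Answer: T1,T2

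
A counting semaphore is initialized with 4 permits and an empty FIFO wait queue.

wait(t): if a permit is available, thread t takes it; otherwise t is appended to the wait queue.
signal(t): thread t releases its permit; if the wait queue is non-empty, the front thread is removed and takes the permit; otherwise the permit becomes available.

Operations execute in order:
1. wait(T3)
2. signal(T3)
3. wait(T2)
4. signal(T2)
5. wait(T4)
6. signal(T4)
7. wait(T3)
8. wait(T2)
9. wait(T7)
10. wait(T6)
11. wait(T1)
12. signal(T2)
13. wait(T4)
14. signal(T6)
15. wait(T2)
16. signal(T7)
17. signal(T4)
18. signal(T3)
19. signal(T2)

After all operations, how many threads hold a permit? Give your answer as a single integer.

Step 1: wait(T3) -> count=3 queue=[] holders={T3}
Step 2: signal(T3) -> count=4 queue=[] holders={none}
Step 3: wait(T2) -> count=3 queue=[] holders={T2}
Step 4: signal(T2) -> count=4 queue=[] holders={none}
Step 5: wait(T4) -> count=3 queue=[] holders={T4}
Step 6: signal(T4) -> count=4 queue=[] holders={none}
Step 7: wait(T3) -> count=3 queue=[] holders={T3}
Step 8: wait(T2) -> count=2 queue=[] holders={T2,T3}
Step 9: wait(T7) -> count=1 queue=[] holders={T2,T3,T7}
Step 10: wait(T6) -> count=0 queue=[] holders={T2,T3,T6,T7}
Step 11: wait(T1) -> count=0 queue=[T1] holders={T2,T3,T6,T7}
Step 12: signal(T2) -> count=0 queue=[] holders={T1,T3,T6,T7}
Step 13: wait(T4) -> count=0 queue=[T4] holders={T1,T3,T6,T7}
Step 14: signal(T6) -> count=0 queue=[] holders={T1,T3,T4,T7}
Step 15: wait(T2) -> count=0 queue=[T2] holders={T1,T3,T4,T7}
Step 16: signal(T7) -> count=0 queue=[] holders={T1,T2,T3,T4}
Step 17: signal(T4) -> count=1 queue=[] holders={T1,T2,T3}
Step 18: signal(T3) -> count=2 queue=[] holders={T1,T2}
Step 19: signal(T2) -> count=3 queue=[] holders={T1}
Final holders: {T1} -> 1 thread(s)

Answer: 1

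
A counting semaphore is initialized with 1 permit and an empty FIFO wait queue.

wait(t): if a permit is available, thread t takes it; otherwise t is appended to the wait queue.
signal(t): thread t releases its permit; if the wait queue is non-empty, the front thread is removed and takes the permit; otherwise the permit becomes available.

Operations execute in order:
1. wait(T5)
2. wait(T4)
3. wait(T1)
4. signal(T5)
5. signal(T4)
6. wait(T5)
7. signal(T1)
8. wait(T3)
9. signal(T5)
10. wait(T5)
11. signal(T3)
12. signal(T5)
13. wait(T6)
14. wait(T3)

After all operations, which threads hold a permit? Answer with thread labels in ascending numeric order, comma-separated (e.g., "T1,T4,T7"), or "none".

Answer: T6

Derivation:
Step 1: wait(T5) -> count=0 queue=[] holders={T5}
Step 2: wait(T4) -> count=0 queue=[T4] holders={T5}
Step 3: wait(T1) -> count=0 queue=[T4,T1] holders={T5}
Step 4: signal(T5) -> count=0 queue=[T1] holders={T4}
Step 5: signal(T4) -> count=0 queue=[] holders={T1}
Step 6: wait(T5) -> count=0 queue=[T5] holders={T1}
Step 7: signal(T1) -> count=0 queue=[] holders={T5}
Step 8: wait(T3) -> count=0 queue=[T3] holders={T5}
Step 9: signal(T5) -> count=0 queue=[] holders={T3}
Step 10: wait(T5) -> count=0 queue=[T5] holders={T3}
Step 11: signal(T3) -> count=0 queue=[] holders={T5}
Step 12: signal(T5) -> count=1 queue=[] holders={none}
Step 13: wait(T6) -> count=0 queue=[] holders={T6}
Step 14: wait(T3) -> count=0 queue=[T3] holders={T6}
Final holders: T6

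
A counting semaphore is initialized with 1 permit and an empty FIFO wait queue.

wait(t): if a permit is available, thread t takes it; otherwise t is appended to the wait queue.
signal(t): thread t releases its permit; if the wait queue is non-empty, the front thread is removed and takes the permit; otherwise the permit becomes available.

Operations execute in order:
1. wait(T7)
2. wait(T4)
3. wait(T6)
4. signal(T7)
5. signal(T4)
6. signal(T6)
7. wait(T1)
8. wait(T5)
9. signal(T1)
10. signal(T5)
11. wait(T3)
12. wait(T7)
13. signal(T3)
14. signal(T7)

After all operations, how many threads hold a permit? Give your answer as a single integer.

Answer: 0

Derivation:
Step 1: wait(T7) -> count=0 queue=[] holders={T7}
Step 2: wait(T4) -> count=0 queue=[T4] holders={T7}
Step 3: wait(T6) -> count=0 queue=[T4,T6] holders={T7}
Step 4: signal(T7) -> count=0 queue=[T6] holders={T4}
Step 5: signal(T4) -> count=0 queue=[] holders={T6}
Step 6: signal(T6) -> count=1 queue=[] holders={none}
Step 7: wait(T1) -> count=0 queue=[] holders={T1}
Step 8: wait(T5) -> count=0 queue=[T5] holders={T1}
Step 9: signal(T1) -> count=0 queue=[] holders={T5}
Step 10: signal(T5) -> count=1 queue=[] holders={none}
Step 11: wait(T3) -> count=0 queue=[] holders={T3}
Step 12: wait(T7) -> count=0 queue=[T7] holders={T3}
Step 13: signal(T3) -> count=0 queue=[] holders={T7}
Step 14: signal(T7) -> count=1 queue=[] holders={none}
Final holders: {none} -> 0 thread(s)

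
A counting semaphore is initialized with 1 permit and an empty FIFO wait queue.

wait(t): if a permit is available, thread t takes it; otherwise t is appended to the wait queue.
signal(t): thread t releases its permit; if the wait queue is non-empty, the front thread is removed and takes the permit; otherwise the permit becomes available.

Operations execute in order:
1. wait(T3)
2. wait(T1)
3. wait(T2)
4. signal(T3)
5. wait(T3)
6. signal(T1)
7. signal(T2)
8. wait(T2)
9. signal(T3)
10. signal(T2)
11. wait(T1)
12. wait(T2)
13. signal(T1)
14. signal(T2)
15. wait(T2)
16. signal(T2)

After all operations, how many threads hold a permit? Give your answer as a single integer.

Answer: 0

Derivation:
Step 1: wait(T3) -> count=0 queue=[] holders={T3}
Step 2: wait(T1) -> count=0 queue=[T1] holders={T3}
Step 3: wait(T2) -> count=0 queue=[T1,T2] holders={T3}
Step 4: signal(T3) -> count=0 queue=[T2] holders={T1}
Step 5: wait(T3) -> count=0 queue=[T2,T3] holders={T1}
Step 6: signal(T1) -> count=0 queue=[T3] holders={T2}
Step 7: signal(T2) -> count=0 queue=[] holders={T3}
Step 8: wait(T2) -> count=0 queue=[T2] holders={T3}
Step 9: signal(T3) -> count=0 queue=[] holders={T2}
Step 10: signal(T2) -> count=1 queue=[] holders={none}
Step 11: wait(T1) -> count=0 queue=[] holders={T1}
Step 12: wait(T2) -> count=0 queue=[T2] holders={T1}
Step 13: signal(T1) -> count=0 queue=[] holders={T2}
Step 14: signal(T2) -> count=1 queue=[] holders={none}
Step 15: wait(T2) -> count=0 queue=[] holders={T2}
Step 16: signal(T2) -> count=1 queue=[] holders={none}
Final holders: {none} -> 0 thread(s)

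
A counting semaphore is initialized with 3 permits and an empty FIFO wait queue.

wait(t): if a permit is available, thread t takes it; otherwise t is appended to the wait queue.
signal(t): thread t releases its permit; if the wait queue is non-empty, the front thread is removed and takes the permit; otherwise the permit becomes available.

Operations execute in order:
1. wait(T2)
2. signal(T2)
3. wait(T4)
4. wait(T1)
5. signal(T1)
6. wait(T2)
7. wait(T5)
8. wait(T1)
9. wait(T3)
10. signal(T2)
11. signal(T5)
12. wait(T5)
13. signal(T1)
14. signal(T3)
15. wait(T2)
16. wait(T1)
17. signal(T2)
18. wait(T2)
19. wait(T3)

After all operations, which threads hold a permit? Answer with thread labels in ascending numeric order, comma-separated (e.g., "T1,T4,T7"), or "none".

Answer: T1,T4,T5

Derivation:
Step 1: wait(T2) -> count=2 queue=[] holders={T2}
Step 2: signal(T2) -> count=3 queue=[] holders={none}
Step 3: wait(T4) -> count=2 queue=[] holders={T4}
Step 4: wait(T1) -> count=1 queue=[] holders={T1,T4}
Step 5: signal(T1) -> count=2 queue=[] holders={T4}
Step 6: wait(T2) -> count=1 queue=[] holders={T2,T4}
Step 7: wait(T5) -> count=0 queue=[] holders={T2,T4,T5}
Step 8: wait(T1) -> count=0 queue=[T1] holders={T2,T4,T5}
Step 9: wait(T3) -> count=0 queue=[T1,T3] holders={T2,T4,T5}
Step 10: signal(T2) -> count=0 queue=[T3] holders={T1,T4,T5}
Step 11: signal(T5) -> count=0 queue=[] holders={T1,T3,T4}
Step 12: wait(T5) -> count=0 queue=[T5] holders={T1,T3,T4}
Step 13: signal(T1) -> count=0 queue=[] holders={T3,T4,T5}
Step 14: signal(T3) -> count=1 queue=[] holders={T4,T5}
Step 15: wait(T2) -> count=0 queue=[] holders={T2,T4,T5}
Step 16: wait(T1) -> count=0 queue=[T1] holders={T2,T4,T5}
Step 17: signal(T2) -> count=0 queue=[] holders={T1,T4,T5}
Step 18: wait(T2) -> count=0 queue=[T2] holders={T1,T4,T5}
Step 19: wait(T3) -> count=0 queue=[T2,T3] holders={T1,T4,T5}
Final holders: T1,T4,T5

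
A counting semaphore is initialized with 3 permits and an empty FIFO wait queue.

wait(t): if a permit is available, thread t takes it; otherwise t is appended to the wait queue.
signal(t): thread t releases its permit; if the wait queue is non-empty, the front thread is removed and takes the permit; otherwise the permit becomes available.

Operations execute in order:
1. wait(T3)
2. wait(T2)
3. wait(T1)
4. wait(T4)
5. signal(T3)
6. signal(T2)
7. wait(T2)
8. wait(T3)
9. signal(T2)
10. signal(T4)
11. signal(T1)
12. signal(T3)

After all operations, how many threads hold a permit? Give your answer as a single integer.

Step 1: wait(T3) -> count=2 queue=[] holders={T3}
Step 2: wait(T2) -> count=1 queue=[] holders={T2,T3}
Step 3: wait(T1) -> count=0 queue=[] holders={T1,T2,T3}
Step 4: wait(T4) -> count=0 queue=[T4] holders={T1,T2,T3}
Step 5: signal(T3) -> count=0 queue=[] holders={T1,T2,T4}
Step 6: signal(T2) -> count=1 queue=[] holders={T1,T4}
Step 7: wait(T2) -> count=0 queue=[] holders={T1,T2,T4}
Step 8: wait(T3) -> count=0 queue=[T3] holders={T1,T2,T4}
Step 9: signal(T2) -> count=0 queue=[] holders={T1,T3,T4}
Step 10: signal(T4) -> count=1 queue=[] holders={T1,T3}
Step 11: signal(T1) -> count=2 queue=[] holders={T3}
Step 12: signal(T3) -> count=3 queue=[] holders={none}
Final holders: {none} -> 0 thread(s)

Answer: 0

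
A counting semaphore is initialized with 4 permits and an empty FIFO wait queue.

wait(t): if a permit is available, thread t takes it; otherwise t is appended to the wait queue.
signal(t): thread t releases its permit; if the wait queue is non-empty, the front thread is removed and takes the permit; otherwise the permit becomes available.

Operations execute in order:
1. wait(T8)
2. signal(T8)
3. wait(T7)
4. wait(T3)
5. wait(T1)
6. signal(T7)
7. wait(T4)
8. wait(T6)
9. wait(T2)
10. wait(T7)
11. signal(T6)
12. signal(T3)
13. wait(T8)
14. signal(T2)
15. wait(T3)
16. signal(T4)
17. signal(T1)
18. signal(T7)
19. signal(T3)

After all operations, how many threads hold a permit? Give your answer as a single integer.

Answer: 1

Derivation:
Step 1: wait(T8) -> count=3 queue=[] holders={T8}
Step 2: signal(T8) -> count=4 queue=[] holders={none}
Step 3: wait(T7) -> count=3 queue=[] holders={T7}
Step 4: wait(T3) -> count=2 queue=[] holders={T3,T7}
Step 5: wait(T1) -> count=1 queue=[] holders={T1,T3,T7}
Step 6: signal(T7) -> count=2 queue=[] holders={T1,T3}
Step 7: wait(T4) -> count=1 queue=[] holders={T1,T3,T4}
Step 8: wait(T6) -> count=0 queue=[] holders={T1,T3,T4,T6}
Step 9: wait(T2) -> count=0 queue=[T2] holders={T1,T3,T4,T6}
Step 10: wait(T7) -> count=0 queue=[T2,T7] holders={T1,T3,T4,T6}
Step 11: signal(T6) -> count=0 queue=[T7] holders={T1,T2,T3,T4}
Step 12: signal(T3) -> count=0 queue=[] holders={T1,T2,T4,T7}
Step 13: wait(T8) -> count=0 queue=[T8] holders={T1,T2,T4,T7}
Step 14: signal(T2) -> count=0 queue=[] holders={T1,T4,T7,T8}
Step 15: wait(T3) -> count=0 queue=[T3] holders={T1,T4,T7,T8}
Step 16: signal(T4) -> count=0 queue=[] holders={T1,T3,T7,T8}
Step 17: signal(T1) -> count=1 queue=[] holders={T3,T7,T8}
Step 18: signal(T7) -> count=2 queue=[] holders={T3,T8}
Step 19: signal(T3) -> count=3 queue=[] holders={T8}
Final holders: {T8} -> 1 thread(s)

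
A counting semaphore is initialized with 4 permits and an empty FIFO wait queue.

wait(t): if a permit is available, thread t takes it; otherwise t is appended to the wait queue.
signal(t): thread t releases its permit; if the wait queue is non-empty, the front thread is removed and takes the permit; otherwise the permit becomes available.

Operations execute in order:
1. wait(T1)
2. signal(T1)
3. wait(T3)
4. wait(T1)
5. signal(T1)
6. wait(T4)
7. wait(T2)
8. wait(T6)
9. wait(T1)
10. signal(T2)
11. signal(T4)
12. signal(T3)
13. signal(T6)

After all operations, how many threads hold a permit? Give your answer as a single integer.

Answer: 1

Derivation:
Step 1: wait(T1) -> count=3 queue=[] holders={T1}
Step 2: signal(T1) -> count=4 queue=[] holders={none}
Step 3: wait(T3) -> count=3 queue=[] holders={T3}
Step 4: wait(T1) -> count=2 queue=[] holders={T1,T3}
Step 5: signal(T1) -> count=3 queue=[] holders={T3}
Step 6: wait(T4) -> count=2 queue=[] holders={T3,T4}
Step 7: wait(T2) -> count=1 queue=[] holders={T2,T3,T4}
Step 8: wait(T6) -> count=0 queue=[] holders={T2,T3,T4,T6}
Step 9: wait(T1) -> count=0 queue=[T1] holders={T2,T3,T4,T6}
Step 10: signal(T2) -> count=0 queue=[] holders={T1,T3,T4,T6}
Step 11: signal(T4) -> count=1 queue=[] holders={T1,T3,T6}
Step 12: signal(T3) -> count=2 queue=[] holders={T1,T6}
Step 13: signal(T6) -> count=3 queue=[] holders={T1}
Final holders: {T1} -> 1 thread(s)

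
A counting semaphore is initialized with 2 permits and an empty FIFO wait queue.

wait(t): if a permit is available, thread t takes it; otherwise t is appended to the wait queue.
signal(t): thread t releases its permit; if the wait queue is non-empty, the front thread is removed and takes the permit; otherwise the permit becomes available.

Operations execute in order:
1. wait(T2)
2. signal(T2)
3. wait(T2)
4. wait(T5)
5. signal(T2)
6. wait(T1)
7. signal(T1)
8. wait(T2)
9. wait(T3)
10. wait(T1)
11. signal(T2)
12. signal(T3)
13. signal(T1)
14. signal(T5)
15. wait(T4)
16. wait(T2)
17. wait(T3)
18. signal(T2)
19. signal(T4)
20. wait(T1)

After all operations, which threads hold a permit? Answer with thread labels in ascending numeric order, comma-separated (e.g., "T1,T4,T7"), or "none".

Step 1: wait(T2) -> count=1 queue=[] holders={T2}
Step 2: signal(T2) -> count=2 queue=[] holders={none}
Step 3: wait(T2) -> count=1 queue=[] holders={T2}
Step 4: wait(T5) -> count=0 queue=[] holders={T2,T5}
Step 5: signal(T2) -> count=1 queue=[] holders={T5}
Step 6: wait(T1) -> count=0 queue=[] holders={T1,T5}
Step 7: signal(T1) -> count=1 queue=[] holders={T5}
Step 8: wait(T2) -> count=0 queue=[] holders={T2,T5}
Step 9: wait(T3) -> count=0 queue=[T3] holders={T2,T5}
Step 10: wait(T1) -> count=0 queue=[T3,T1] holders={T2,T5}
Step 11: signal(T2) -> count=0 queue=[T1] holders={T3,T5}
Step 12: signal(T3) -> count=0 queue=[] holders={T1,T5}
Step 13: signal(T1) -> count=1 queue=[] holders={T5}
Step 14: signal(T5) -> count=2 queue=[] holders={none}
Step 15: wait(T4) -> count=1 queue=[] holders={T4}
Step 16: wait(T2) -> count=0 queue=[] holders={T2,T4}
Step 17: wait(T3) -> count=0 queue=[T3] holders={T2,T4}
Step 18: signal(T2) -> count=0 queue=[] holders={T3,T4}
Step 19: signal(T4) -> count=1 queue=[] holders={T3}
Step 20: wait(T1) -> count=0 queue=[] holders={T1,T3}
Final holders: T1,T3

Answer: T1,T3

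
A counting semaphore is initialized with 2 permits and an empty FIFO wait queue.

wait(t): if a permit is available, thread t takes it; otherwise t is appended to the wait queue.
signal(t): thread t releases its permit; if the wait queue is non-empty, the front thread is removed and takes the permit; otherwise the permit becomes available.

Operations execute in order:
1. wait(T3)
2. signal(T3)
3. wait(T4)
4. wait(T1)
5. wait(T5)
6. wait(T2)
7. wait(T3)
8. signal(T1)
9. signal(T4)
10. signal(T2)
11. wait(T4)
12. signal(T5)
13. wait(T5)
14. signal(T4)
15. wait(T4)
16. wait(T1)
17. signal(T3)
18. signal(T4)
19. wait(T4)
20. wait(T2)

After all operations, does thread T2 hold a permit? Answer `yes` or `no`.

Answer: no

Derivation:
Step 1: wait(T3) -> count=1 queue=[] holders={T3}
Step 2: signal(T3) -> count=2 queue=[] holders={none}
Step 3: wait(T4) -> count=1 queue=[] holders={T4}
Step 4: wait(T1) -> count=0 queue=[] holders={T1,T4}
Step 5: wait(T5) -> count=0 queue=[T5] holders={T1,T4}
Step 6: wait(T2) -> count=0 queue=[T5,T2] holders={T1,T4}
Step 7: wait(T3) -> count=0 queue=[T5,T2,T3] holders={T1,T4}
Step 8: signal(T1) -> count=0 queue=[T2,T3] holders={T4,T5}
Step 9: signal(T4) -> count=0 queue=[T3] holders={T2,T5}
Step 10: signal(T2) -> count=0 queue=[] holders={T3,T5}
Step 11: wait(T4) -> count=0 queue=[T4] holders={T3,T5}
Step 12: signal(T5) -> count=0 queue=[] holders={T3,T4}
Step 13: wait(T5) -> count=0 queue=[T5] holders={T3,T4}
Step 14: signal(T4) -> count=0 queue=[] holders={T3,T5}
Step 15: wait(T4) -> count=0 queue=[T4] holders={T3,T5}
Step 16: wait(T1) -> count=0 queue=[T4,T1] holders={T3,T5}
Step 17: signal(T3) -> count=0 queue=[T1] holders={T4,T5}
Step 18: signal(T4) -> count=0 queue=[] holders={T1,T5}
Step 19: wait(T4) -> count=0 queue=[T4] holders={T1,T5}
Step 20: wait(T2) -> count=0 queue=[T4,T2] holders={T1,T5}
Final holders: {T1,T5} -> T2 not in holders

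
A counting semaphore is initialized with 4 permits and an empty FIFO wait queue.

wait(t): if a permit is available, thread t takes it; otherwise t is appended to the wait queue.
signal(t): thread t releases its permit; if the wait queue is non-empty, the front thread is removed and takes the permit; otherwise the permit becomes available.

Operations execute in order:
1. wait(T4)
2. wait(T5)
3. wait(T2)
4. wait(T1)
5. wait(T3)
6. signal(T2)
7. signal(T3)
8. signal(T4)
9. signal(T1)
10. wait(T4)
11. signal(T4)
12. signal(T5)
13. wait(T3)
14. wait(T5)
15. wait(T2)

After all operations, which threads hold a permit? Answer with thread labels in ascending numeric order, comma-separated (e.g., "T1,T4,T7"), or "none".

Answer: T2,T3,T5

Derivation:
Step 1: wait(T4) -> count=3 queue=[] holders={T4}
Step 2: wait(T5) -> count=2 queue=[] holders={T4,T5}
Step 3: wait(T2) -> count=1 queue=[] holders={T2,T4,T5}
Step 4: wait(T1) -> count=0 queue=[] holders={T1,T2,T4,T5}
Step 5: wait(T3) -> count=0 queue=[T3] holders={T1,T2,T4,T5}
Step 6: signal(T2) -> count=0 queue=[] holders={T1,T3,T4,T5}
Step 7: signal(T3) -> count=1 queue=[] holders={T1,T4,T5}
Step 8: signal(T4) -> count=2 queue=[] holders={T1,T5}
Step 9: signal(T1) -> count=3 queue=[] holders={T5}
Step 10: wait(T4) -> count=2 queue=[] holders={T4,T5}
Step 11: signal(T4) -> count=3 queue=[] holders={T5}
Step 12: signal(T5) -> count=4 queue=[] holders={none}
Step 13: wait(T3) -> count=3 queue=[] holders={T3}
Step 14: wait(T5) -> count=2 queue=[] holders={T3,T5}
Step 15: wait(T2) -> count=1 queue=[] holders={T2,T3,T5}
Final holders: T2,T3,T5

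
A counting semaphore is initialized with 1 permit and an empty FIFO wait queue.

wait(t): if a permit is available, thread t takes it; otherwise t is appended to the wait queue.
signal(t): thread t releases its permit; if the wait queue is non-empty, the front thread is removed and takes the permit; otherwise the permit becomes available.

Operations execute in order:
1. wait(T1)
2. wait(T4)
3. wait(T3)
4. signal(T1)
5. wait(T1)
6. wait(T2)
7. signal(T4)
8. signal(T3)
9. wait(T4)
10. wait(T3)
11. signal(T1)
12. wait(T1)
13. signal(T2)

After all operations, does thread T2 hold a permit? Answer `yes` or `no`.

Step 1: wait(T1) -> count=0 queue=[] holders={T1}
Step 2: wait(T4) -> count=0 queue=[T4] holders={T1}
Step 3: wait(T3) -> count=0 queue=[T4,T3] holders={T1}
Step 4: signal(T1) -> count=0 queue=[T3] holders={T4}
Step 5: wait(T1) -> count=0 queue=[T3,T1] holders={T4}
Step 6: wait(T2) -> count=0 queue=[T3,T1,T2] holders={T4}
Step 7: signal(T4) -> count=0 queue=[T1,T2] holders={T3}
Step 8: signal(T3) -> count=0 queue=[T2] holders={T1}
Step 9: wait(T4) -> count=0 queue=[T2,T4] holders={T1}
Step 10: wait(T3) -> count=0 queue=[T2,T4,T3] holders={T1}
Step 11: signal(T1) -> count=0 queue=[T4,T3] holders={T2}
Step 12: wait(T1) -> count=0 queue=[T4,T3,T1] holders={T2}
Step 13: signal(T2) -> count=0 queue=[T3,T1] holders={T4}
Final holders: {T4} -> T2 not in holders

Answer: no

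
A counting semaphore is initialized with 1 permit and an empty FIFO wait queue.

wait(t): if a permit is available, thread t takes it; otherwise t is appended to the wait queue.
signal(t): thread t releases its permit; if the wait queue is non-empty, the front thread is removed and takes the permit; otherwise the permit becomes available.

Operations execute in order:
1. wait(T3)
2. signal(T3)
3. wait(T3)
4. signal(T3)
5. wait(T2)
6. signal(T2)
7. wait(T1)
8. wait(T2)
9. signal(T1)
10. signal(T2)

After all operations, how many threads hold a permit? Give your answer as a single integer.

Step 1: wait(T3) -> count=0 queue=[] holders={T3}
Step 2: signal(T3) -> count=1 queue=[] holders={none}
Step 3: wait(T3) -> count=0 queue=[] holders={T3}
Step 4: signal(T3) -> count=1 queue=[] holders={none}
Step 5: wait(T2) -> count=0 queue=[] holders={T2}
Step 6: signal(T2) -> count=1 queue=[] holders={none}
Step 7: wait(T1) -> count=0 queue=[] holders={T1}
Step 8: wait(T2) -> count=0 queue=[T2] holders={T1}
Step 9: signal(T1) -> count=0 queue=[] holders={T2}
Step 10: signal(T2) -> count=1 queue=[] holders={none}
Final holders: {none} -> 0 thread(s)

Answer: 0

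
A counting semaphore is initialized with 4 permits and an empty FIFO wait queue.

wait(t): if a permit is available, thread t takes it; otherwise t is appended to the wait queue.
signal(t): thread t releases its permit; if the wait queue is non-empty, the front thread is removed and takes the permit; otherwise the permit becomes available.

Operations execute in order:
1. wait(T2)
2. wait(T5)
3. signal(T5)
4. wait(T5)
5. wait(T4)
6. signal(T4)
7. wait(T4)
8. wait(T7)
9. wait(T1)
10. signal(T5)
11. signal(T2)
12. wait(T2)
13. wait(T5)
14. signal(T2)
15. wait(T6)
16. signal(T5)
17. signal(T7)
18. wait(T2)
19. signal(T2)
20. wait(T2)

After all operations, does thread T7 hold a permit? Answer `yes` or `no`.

Answer: no

Derivation:
Step 1: wait(T2) -> count=3 queue=[] holders={T2}
Step 2: wait(T5) -> count=2 queue=[] holders={T2,T5}
Step 3: signal(T5) -> count=3 queue=[] holders={T2}
Step 4: wait(T5) -> count=2 queue=[] holders={T2,T5}
Step 5: wait(T4) -> count=1 queue=[] holders={T2,T4,T5}
Step 6: signal(T4) -> count=2 queue=[] holders={T2,T5}
Step 7: wait(T4) -> count=1 queue=[] holders={T2,T4,T5}
Step 8: wait(T7) -> count=0 queue=[] holders={T2,T4,T5,T7}
Step 9: wait(T1) -> count=0 queue=[T1] holders={T2,T4,T5,T7}
Step 10: signal(T5) -> count=0 queue=[] holders={T1,T2,T4,T7}
Step 11: signal(T2) -> count=1 queue=[] holders={T1,T4,T7}
Step 12: wait(T2) -> count=0 queue=[] holders={T1,T2,T4,T7}
Step 13: wait(T5) -> count=0 queue=[T5] holders={T1,T2,T4,T7}
Step 14: signal(T2) -> count=0 queue=[] holders={T1,T4,T5,T7}
Step 15: wait(T6) -> count=0 queue=[T6] holders={T1,T4,T5,T7}
Step 16: signal(T5) -> count=0 queue=[] holders={T1,T4,T6,T7}
Step 17: signal(T7) -> count=1 queue=[] holders={T1,T4,T6}
Step 18: wait(T2) -> count=0 queue=[] holders={T1,T2,T4,T6}
Step 19: signal(T2) -> count=1 queue=[] holders={T1,T4,T6}
Step 20: wait(T2) -> count=0 queue=[] holders={T1,T2,T4,T6}
Final holders: {T1,T2,T4,T6} -> T7 not in holders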